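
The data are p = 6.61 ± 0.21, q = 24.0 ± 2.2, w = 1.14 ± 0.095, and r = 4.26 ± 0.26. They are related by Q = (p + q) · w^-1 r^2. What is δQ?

Let u = p + q = 30.6. δu = √(δp² + δq²) = √(0.0441 + 4.84) = 2.21, so δu/u = 0.0722.
Q is then a monomial in u, w, r:
δQ/Q = √((δu/u)² + (-1·δw/w)² + (2·δr/r)²) = √(0.00521 + 0.00694 + 0.0149) = 0.164
Q = 487, so δQ = 0.164 × 487 = 80.2.

80.2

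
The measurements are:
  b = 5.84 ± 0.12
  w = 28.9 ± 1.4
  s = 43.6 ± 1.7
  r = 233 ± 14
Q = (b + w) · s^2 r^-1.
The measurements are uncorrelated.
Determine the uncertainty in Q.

Let u = b + w = 34.7. δu = √(δb² + δw²) = √(0.0144 + 1.96) = 1.41, so δu/u = 0.0404.
Q is then a monomial in u, s, r:
δQ/Q = √((δu/u)² + (2·δs/s)² + (-1·δr/r)²) = √(0.00164 + 0.00608 + 0.00361) = 0.106
Q = 283, so δQ = 0.106 × 283 = 30.2.

30.2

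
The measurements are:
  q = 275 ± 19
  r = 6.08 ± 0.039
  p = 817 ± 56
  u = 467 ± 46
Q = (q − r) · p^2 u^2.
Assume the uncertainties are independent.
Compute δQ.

9.79e+12

Let w = q − r = 269. δw = √(δq² + δr²) = √(361 + 0.00152) = 19.0, so δw/w = 0.0707.
Q is then a monomial in w, p, u:
δQ/Q = √((δw/w)² + (2·δp/p)² + (2·δu/u)²) = √(0.00499 + 0.0188 + 0.0388) = 0.250
Q = 3.91e+13, so δQ = 0.250 × 3.91e+13 = 9.79e+12.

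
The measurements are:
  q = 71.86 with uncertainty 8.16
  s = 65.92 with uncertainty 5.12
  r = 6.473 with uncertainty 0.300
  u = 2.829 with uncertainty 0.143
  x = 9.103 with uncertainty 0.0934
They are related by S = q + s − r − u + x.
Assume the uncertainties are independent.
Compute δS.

9.64

S is a linear combination, so absolute uncertainties add in quadrature:
  (δq)² = 66.6;  (δs)² = 26.2;  (δr)² = 0.0900;  (δu)² = 0.0204;  (δx)² = 0.00872
δS = √(92.9) = 9.64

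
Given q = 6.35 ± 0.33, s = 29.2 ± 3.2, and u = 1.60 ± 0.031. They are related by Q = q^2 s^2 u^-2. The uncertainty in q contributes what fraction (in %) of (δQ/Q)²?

(δQ/Q)² = (2·δq/q)² + (2·δs/s)² + (-2·δu/u)²
  q term: (2×0.0520)² = 0.0108
  s term: (2×0.110)² = 0.0480
  u term: (-2×0.0194)² = 0.00150
Total = 0.0603. Share from q = 0.0108/0.0603 = 0.179.

17.9%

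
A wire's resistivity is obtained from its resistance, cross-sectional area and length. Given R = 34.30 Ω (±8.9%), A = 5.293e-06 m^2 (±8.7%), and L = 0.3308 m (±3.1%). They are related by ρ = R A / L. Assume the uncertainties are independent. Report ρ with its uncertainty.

Products/powers → add relative errors in quadrature, weighted by exponent:
  (1·δR/R)² = (1×0.0890)² = 0.00792;  (1·δA/A)² = (1×0.0870)² = 0.00757;  (-1·δL/L)² = (-1×0.0310)² = 0.000961
δρ/ρ = √(0.0165) = 0.128
ρ = 0.0005488 Ω·m, so δρ = 0.128 × 0.0005488 = 7.04e-05 Ω·m.

(5.488 ± 0.704) × 10^-4 Ω·m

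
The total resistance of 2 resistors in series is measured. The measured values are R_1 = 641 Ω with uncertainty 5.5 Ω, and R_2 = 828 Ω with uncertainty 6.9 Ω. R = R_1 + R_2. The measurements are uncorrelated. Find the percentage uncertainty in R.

0.601%

Absolute uncertainties add in quadrature for a linear combination:
  (δR_1)² = 30.2;  (δR_2)² = 47.6
δR = √(77.9) = 8.82 Ω
R = 1470 Ω, so δR/R = 8.82/1470 = 0.00601.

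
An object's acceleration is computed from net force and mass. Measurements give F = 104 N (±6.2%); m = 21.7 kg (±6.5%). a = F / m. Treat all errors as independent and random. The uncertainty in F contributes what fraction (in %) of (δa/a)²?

(δa/a)² = (1·δF/F)² + (-1·δm/m)²
  F term: (1×0.0620)² = 0.00384
  m term: (-1×0.0650)² = 0.00423
Total = 0.00807. Share from F = 0.00384/0.00807 = 0.476.

47.6%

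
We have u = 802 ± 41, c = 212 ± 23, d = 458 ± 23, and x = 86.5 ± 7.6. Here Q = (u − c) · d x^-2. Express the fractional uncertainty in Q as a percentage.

Let w = u − c = 590. δw = √(δu² + δc²) = √(1680 + 529) = 47.0, so δw/w = 0.0797.
Q is then a monomial in w, d, x:
δQ/Q = √((δw/w)² + (1·δd/d)² + (-2·δx/x)²) = √(0.00635 + 0.00252 + 0.0309) = 0.199

19.9%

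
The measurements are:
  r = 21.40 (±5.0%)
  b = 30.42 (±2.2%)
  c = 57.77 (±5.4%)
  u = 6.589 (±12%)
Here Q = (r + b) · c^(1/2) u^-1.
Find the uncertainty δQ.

Let w = r + b = 51.82. δw = √(δr² + δb²) = √(1.14 + 0.448) = 1.26, so δw/w = 0.0244.
Q is then a monomial in w, c, u:
δQ/Q = √((δw/w)² + (½·δc/c)² + (-1·δu/u)²) = √(0.000593 + 0.000729 + 0.0144) = 0.125
Q = 59.78, so δQ = 0.125 × 59.78 = 7.50.

7.50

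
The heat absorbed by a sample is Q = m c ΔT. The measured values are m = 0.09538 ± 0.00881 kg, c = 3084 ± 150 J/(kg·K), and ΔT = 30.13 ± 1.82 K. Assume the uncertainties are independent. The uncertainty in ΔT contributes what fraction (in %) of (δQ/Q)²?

(δQ/Q)² = (1·δm/m)² + (1·δc/c)² + (1·δΔT/ΔT)²
  m term: (1×0.0924)² = 0.00853
  c term: (1×0.0486)² = 0.00237
  ΔT term: (1×0.0604)² = 0.00365
Total = 0.0145. Share from ΔT = 0.00365/0.0145 = 0.251.

25.1%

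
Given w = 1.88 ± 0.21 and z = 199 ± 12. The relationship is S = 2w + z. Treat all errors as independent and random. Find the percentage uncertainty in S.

For a sum/difference, combine absolute errors in quadrature:
  (2·δw)² = 0.176;  (δz)² = 144
δS = √(144) = 12.0
S = 203, so δS/S = 12.0/203 = 0.0592.

5.92%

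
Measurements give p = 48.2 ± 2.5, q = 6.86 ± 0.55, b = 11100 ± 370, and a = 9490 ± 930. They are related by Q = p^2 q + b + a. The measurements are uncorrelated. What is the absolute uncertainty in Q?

Let w = p^2·q = 15900. δw/w = √((2·δp/p)² + (1·δq/q)²) = √(0.0108 + 0.00643) = 0.131, so δw = 2090.
Q = w + b + a: δQ = √(δw² + δb² + δa²) = √(4.37e+06 + 1.37e+05 + 8.65e+05) = 2320

2320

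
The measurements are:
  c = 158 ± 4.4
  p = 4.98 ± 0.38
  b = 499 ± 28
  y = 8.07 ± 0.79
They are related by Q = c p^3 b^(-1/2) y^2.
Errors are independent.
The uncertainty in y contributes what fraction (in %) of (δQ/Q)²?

(δQ/Q)² = (1·δc/c)² + (3·δp/p)² + (−½·δb/b)² + (2·δy/y)²
  c term: (1×0.0278)² = 0.000776
  p term: (3×0.0763)² = 0.0524
  b term: (-0.5×0.0561)² = 0.000787
  y term: (2×0.0979)² = 0.0383
Total = 0.0923. Share from y = 0.0383/0.0923 = 0.415.

41.5%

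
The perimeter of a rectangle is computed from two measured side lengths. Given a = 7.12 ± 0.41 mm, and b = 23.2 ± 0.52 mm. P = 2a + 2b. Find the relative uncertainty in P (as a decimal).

0.0218

Sums and differences: (δP)² = Σ (cᵢ δxᵢ)².
  (2·δa)² = 0.672;  (2·δb)² = 1.08
δP = √(1.75) = 1.32 mm
P = 60.6 mm, so δP/P = 1.32/60.6 = 0.0218.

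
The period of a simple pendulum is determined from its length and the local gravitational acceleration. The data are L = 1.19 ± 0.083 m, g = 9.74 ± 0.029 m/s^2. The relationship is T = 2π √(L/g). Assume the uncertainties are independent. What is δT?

Products/powers → add relative errors in quadrature, weighted by exponent:
  (½·δL/L)² = (0.5×0.0697)² = 0.00122;  (−½·δg/g)² = (-0.5×0.00298)² = 2.22e-06
δT/T = √(0.00122) = 0.0349
T = 2.20 s, so δT = 0.0349 × 2.20 = 0.0767 s.

0.0767 s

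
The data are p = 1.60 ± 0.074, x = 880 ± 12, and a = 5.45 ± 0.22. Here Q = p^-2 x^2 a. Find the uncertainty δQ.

1.72e+05

Q is a product of powers, so relative uncertainties combine in quadrature:
  (-2·δp/p)² = (-2×0.0462)² = 0.00856;  (2·δx/x)² = (2×0.0136)² = 0.000744;  (1·δa/a)² = (1×0.0404)² = 0.00163
δQ/Q = √(0.0109) = 0.105
Q = 1.65e+06, so δQ = 0.105 × 1.65e+06 = 1.72e+05.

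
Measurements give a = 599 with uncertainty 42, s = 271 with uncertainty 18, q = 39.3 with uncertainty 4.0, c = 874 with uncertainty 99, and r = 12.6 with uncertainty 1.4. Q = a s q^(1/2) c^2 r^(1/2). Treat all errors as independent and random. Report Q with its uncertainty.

(2.76 ± 0.711) × 10^12

Since Q is a product/quotient, work with relative uncertainties:
  (1·δa/a)² = (1×0.0701)² = 0.00492;  (1·δs/s)² = (1×0.0664)² = 0.00441;  (½·δq/q)² = (0.5×0.102)² = 0.00259;  (2·δc/c)² = (2×0.113)² = 0.0513;  (½·δr/r)² = (0.5×0.111)² = 0.00309
δQ/Q = √(0.0663) = 0.258
Q = 2.76e+12, so δQ = 0.258 × 2.76e+12 = 7.11e+11.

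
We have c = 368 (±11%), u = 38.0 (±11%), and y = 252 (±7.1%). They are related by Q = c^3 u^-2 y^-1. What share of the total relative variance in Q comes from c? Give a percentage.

(δQ/Q)² = (3·δc/c)² + (-2·δu/u)² + (-1·δy/y)²
  c term: (3×0.110)² = 0.109
  u term: (-2×0.110)² = 0.0484
  y term: (-1×0.0710)² = 0.00504
Total = 0.162. Share from c = 0.109/0.162 = 0.671.

67.1%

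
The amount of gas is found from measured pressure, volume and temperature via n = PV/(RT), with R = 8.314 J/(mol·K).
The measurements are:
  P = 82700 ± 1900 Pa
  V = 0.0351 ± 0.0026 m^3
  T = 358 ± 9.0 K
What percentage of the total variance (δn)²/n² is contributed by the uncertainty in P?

(δn/n)² = (1·δP/P)² + (1·δV/V)² + (-1·δT/T)²
  P term: (1×0.0230)² = 0.000528
  V term: (1×0.0741)² = 0.00549
  T term: (-1×0.0251)² = 0.000632
Total = 0.00665. Share from P = 0.000528/0.00665 = 0.0794.

7.94%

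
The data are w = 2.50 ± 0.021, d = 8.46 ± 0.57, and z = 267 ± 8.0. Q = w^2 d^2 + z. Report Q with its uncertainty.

Let p = w^2·d^2 = 447. δp/p = √((2·δw/w)² + (2·δd/d)²) = √(0.000282 + 0.0182) = 0.136, so δp = 60.7.
Q = p + z: δQ = √(δp² + δz²) = √(3690 + 64.0) = 61.3
Q = 714.

714 ± 61.3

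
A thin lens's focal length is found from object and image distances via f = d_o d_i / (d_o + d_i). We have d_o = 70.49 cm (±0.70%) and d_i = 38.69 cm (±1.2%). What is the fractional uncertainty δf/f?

0.00813

∂f/∂d_o = (d_i/(d_o+d_i))² = 0.126;  ∂f/∂d_i = (d_o/(d_o+d_i))² = 0.417
δf = √((∂f/∂d_o · δd_o)² + (∂f/∂d_i · δd_i)²) = √(0.00384 + 0.0375) = 0.203 cm
f = 24.98 cm, so δf/f = 0.203/24.98 = 0.00813.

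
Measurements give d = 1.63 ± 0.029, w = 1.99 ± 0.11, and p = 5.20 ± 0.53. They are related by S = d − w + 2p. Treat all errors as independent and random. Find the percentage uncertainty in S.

Each term contributes (cᵢ δxᵢ)² to (δS)²:
  (δd)² = 0.000841;  (δw)² = 0.0121;  (2·δp)² = 1.12
δS = √(1.14) = 1.07
S = 10.0, so δS/S = 1.07/10.0 = 0.106.

10.6%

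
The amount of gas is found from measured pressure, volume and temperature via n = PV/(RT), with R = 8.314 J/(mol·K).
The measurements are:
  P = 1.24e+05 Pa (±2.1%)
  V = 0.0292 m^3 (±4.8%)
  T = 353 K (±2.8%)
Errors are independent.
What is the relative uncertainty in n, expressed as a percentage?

Each factor contributes (exponent × relative error)² to (δn/n)²:
  (1·δP/P)² = (1×0.0210)² = 0.000441;  (1·δV/V)² = (1×0.0480)² = 0.00230;  (-1·δT/T)² = (-1×0.0280)² = 0.000784
δn/n = √(0.00353) = 0.0594

5.94%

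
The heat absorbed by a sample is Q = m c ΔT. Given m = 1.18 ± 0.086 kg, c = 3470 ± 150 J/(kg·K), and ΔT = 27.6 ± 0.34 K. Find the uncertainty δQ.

9680 J

Products/powers → add relative errors in quadrature, weighted by exponent:
  (1·δm/m)² = (1×0.0729)² = 0.00531;  (1·δc/c)² = (1×0.0432)² = 0.00187;  (1·δΔT/ΔT)² = (1×0.0123)² = 0.000152
δQ/Q = √(0.00733) = 0.0856
Q = 1.13e+05 J, so δQ = 0.0856 × 1.13e+05 = 9680 J.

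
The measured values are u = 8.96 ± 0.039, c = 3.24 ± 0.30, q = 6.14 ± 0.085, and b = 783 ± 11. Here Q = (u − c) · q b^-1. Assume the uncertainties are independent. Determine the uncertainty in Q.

0.00253

Let w = u − c = 5.72. δw = √(δu² + δc²) = √(0.00152 + 0.0900) = 0.303, so δw/w = 0.0529.
Q is then a monomial in w, q, b:
δQ/Q = √((δw/w)² + (1·δq/q)² + (-1·δb/b)²) = √(0.00280 + 0.000192 + 0.000197) = 0.0564
Q = 0.0449, so δQ = 0.0564 × 0.0449 = 0.00253.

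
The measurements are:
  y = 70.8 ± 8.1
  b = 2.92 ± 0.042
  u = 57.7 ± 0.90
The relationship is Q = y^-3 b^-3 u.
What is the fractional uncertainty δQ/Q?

Since Q is a product/quotient, work with relative uncertainties:
  (-3·δy/y)² = (-3×0.114)² = 0.118;  (-3·δb/b)² = (-3×0.0144)² = 0.00186;  (1·δu/u)² = (1×0.0156)² = 0.000243
δQ/Q = √(0.120) = 0.346

0.346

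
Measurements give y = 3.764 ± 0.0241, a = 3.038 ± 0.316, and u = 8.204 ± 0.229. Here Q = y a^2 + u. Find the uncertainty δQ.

7.23

Let p = y·a^2 = 34.74. δp/p = √((1·δy/y)² + (2·δa/a)²) = √(4.1e-05 + 0.0433) = 0.208, so δp = 7.23.
Q = p + u: δQ = √(δp² + δu²) = √(52.3 + 0.0524) = 7.23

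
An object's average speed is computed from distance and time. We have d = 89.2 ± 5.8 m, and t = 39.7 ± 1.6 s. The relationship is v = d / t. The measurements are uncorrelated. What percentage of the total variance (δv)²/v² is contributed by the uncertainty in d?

72.2%

(δv/v)² = (1·δd/d)² + (-1·δt/t)²
  d term: (1×0.0650)² = 0.00423
  t term: (-1×0.0403)² = 0.00162
Total = 0.00585. Share from d = 0.00423/0.00585 = 0.722.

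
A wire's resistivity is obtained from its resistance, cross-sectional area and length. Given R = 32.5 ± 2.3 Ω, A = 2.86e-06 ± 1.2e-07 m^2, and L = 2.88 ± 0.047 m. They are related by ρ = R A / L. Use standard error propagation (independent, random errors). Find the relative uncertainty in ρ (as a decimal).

Since ρ is a product/quotient, work with relative uncertainties:
  (1·δR/R)² = (1×0.0708)² = 0.00501;  (1·δA/A)² = (1×0.0420)² = 0.00176;  (-1·δL/L)² = (-1×0.0163)² = 0.000266
δρ/ρ = √(0.00704) = 0.0839

0.0839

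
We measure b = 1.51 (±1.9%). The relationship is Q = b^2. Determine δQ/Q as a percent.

3.80%

Q ∝ b^2, so δQ/Q = |2| · δb/b = 2 × 0.0190 = 0.0380.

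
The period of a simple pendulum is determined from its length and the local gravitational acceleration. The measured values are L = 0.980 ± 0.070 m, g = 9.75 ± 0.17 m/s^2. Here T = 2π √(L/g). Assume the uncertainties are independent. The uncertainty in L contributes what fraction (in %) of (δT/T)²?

(δT/T)² = (½·δL/L)² + (−½·δg/g)²
  L term: (0.5×0.0714)² = 0.00128
  g term: (-0.5×0.0174)² = 7.6e-05
Total = 0.00135. Share from L = 0.00128/0.00135 = 0.944.

94.4%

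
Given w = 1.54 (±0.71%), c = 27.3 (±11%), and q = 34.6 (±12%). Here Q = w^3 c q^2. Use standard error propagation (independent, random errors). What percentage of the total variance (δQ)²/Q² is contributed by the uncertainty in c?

(δQ/Q)² = (3·δw/w)² + (1·δc/c)² + (2·δq/q)²
  w term: (3×0.00710)² = 0.000454
  c term: (1×0.110)² = 0.0121
  q term: (2×0.120)² = 0.0576
Total = 0.0702. Share from c = 0.0121/0.0702 = 0.172.

17.2%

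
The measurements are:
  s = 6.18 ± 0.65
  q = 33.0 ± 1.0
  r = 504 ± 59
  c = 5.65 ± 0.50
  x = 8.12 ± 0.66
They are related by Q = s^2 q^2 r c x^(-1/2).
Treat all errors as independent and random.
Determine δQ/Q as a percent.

26.7%

Each factor contributes (exponent × relative error)² to (δQ/Q)²:
  (2·δs/s)² = (2×0.105)² = 0.0442;  (2·δq/q)² = (2×0.0303)² = 0.00367;  (1·δr/r)² = (1×0.117)² = 0.0137;  (1·δc/c)² = (1×0.0885)² = 0.00783;  (−½·δx/x)² = (-0.5×0.0813)² = 0.00165
δQ/Q = √(0.0711) = 0.267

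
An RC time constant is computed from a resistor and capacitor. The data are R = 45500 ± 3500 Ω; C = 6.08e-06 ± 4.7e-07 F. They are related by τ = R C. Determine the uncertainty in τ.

0.0302 s

Since τ is a product/quotient, work with relative uncertainties:
  (1·δR/R)² = (1×0.0769)² = 0.00592;  (1·δC/C)² = (1×0.0773)² = 0.00598
δτ/τ = √(0.0119) = 0.109
τ = 0.277 s, so δτ = 0.109 × 0.277 = 0.0302 s.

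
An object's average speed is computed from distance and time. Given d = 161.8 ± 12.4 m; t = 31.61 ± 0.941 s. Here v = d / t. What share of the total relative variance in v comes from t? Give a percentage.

13.1%

(δv/v)² = (1·δd/d)² + (-1·δt/t)²
  d term: (1×0.0766)² = 0.00587
  t term: (-1×0.0298)² = 0.000886
Total = 0.00676. Share from t = 0.000886/0.00676 = 0.131.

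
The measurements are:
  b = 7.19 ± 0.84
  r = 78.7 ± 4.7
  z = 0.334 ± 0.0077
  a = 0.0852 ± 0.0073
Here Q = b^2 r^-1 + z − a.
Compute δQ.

Let p = b^2·r^-1 = 0.657. δp/p = √((2·δb/b)² + (-1·δr/r)²) = √(0.0546 + 0.00357) = 0.241, so δp = 0.158.
Q = p + z − a: δQ = √(δp² + δz² + δa²) = √(0.0251 + 5.93e-05 + 5.33e-05) = 0.159

0.159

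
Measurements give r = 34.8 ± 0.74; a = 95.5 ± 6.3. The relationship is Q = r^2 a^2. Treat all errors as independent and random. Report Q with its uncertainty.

(1.10 ± 0.153) × 10^7

For a monomial Q ∝ r^2, a^2, fractional errors add in quadrature:
  (2·δr/r)² = (2×0.0213)² = 0.00181;  (2·δa/a)² = (2×0.0660)² = 0.0174
δQ/Q = √(0.0192) = 0.139
Q = 1.1e+07, so δQ = 0.139 × 1.1e+07 = 1.53e+06.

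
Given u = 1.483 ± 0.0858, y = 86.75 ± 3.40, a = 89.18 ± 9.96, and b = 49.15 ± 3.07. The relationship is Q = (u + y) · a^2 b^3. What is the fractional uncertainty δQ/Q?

Let w = u + y = 88.23. δw = √(δu² + δy²) = √(0.00736 + 11.6) = 3.40, so δw/w = 0.0385.
Q is then a monomial in w, a, b:
δQ/Q = √((δw/w)² + (2·δa/a)² + (3·δb/b)²) = √(0.00149 + 0.0499 + 0.0351) = 0.294

0.294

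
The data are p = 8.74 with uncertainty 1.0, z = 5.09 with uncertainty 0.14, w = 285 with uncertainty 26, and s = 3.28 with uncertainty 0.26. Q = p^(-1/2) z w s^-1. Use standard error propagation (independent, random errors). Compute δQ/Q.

0.137

Products/powers → add relative errors in quadrature, weighted by exponent:
  (−½·δp/p)² = (-0.5×0.114)² = 0.00327;  (1·δz/z)² = (1×0.0275)² = 0.000757;  (1·δw/w)² = (1×0.0912)² = 0.00832;  (-1·δs/s)² = (-1×0.0793)² = 0.00628
δQ/Q = √(0.0186) = 0.137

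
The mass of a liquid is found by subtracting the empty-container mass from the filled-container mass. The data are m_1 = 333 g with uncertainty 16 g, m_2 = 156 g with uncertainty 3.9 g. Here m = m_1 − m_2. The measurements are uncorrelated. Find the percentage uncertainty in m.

9.30%

Absolute uncertainties add in quadrature for a linear combination:
  (δm_1)² = 256;  (δm_2)² = 15.2
δm = √(271) = 16.5 g
m = 177 g, so δm/m = 16.5/177 = 0.0930.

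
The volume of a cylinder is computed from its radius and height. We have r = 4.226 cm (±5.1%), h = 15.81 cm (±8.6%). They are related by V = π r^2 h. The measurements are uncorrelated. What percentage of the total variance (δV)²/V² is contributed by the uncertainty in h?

41.6%

(δV/V)² = (2·δr/r)² + (1·δh/h)²
  r term: (2×0.0510)² = 0.0104
  h term: (1×0.0860)² = 0.00740
Total = 0.0178. Share from h = 0.00740/0.0178 = 0.416.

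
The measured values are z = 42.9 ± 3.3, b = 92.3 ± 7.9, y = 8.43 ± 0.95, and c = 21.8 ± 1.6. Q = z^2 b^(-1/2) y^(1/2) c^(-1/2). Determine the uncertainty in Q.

Relative error in a monomial: (δQ/Q)² = Σ (nᵢ · δxᵢ/xᵢ)².
  (2·δz/z)² = (2×0.0769)² = 0.0237;  (−½·δb/b)² = (-0.5×0.0856)² = 0.00183;  (½·δy/y)² = (0.5×0.113)² = 0.00317;  (−½·δc/c)² = (-0.5×0.0734)² = 0.00135
δQ/Q = √(0.0300) = 0.173
Q = 119, so δQ = 0.173 × 119 = 20.6.

20.6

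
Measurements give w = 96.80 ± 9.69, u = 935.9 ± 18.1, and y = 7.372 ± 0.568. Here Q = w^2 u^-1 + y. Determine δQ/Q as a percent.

Let p = w^2·u^-1 = 10.01. δp/p = √((2·δw/w)² + (-1·δu/u)²) = √(0.0401 + 0.000374) = 0.201, so δp = 2.01.
Q = p + y: δQ = √(δp² + δy²) = √(4.06 + 0.323) = 2.09
Q = 17.38, so δQ/Q = 2.09/17.38 = 0.120.

12.0%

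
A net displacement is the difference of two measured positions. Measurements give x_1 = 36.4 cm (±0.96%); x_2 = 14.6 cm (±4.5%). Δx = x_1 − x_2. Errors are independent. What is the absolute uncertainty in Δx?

For a sum/difference, combine absolute errors in quadrature:
  (δx_1)² = 0.122;  (δx_2)² = 0.432
δΔx = √(0.554) = 0.744 cm

0.744 cm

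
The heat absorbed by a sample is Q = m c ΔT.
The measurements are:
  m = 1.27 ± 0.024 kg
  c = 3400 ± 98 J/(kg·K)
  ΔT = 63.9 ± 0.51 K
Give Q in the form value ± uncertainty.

(2.76 ± 0.0976) × 10^5 J

For a monomial Q ∝ m, c, ΔT, fractional errors add in quadrature:
  (1·δm/m)² = (1×0.0189)² = 0.000357;  (1·δc/c)² = (1×0.0288)² = 0.000831;  (1·δΔT/ΔT)² = (1×0.00798)² = 6.37e-05
δQ/Q = √(0.00125) = 0.0354
Q = 2.76e+05 J, so δQ = 0.0354 × 2.76e+05 = 9760 J.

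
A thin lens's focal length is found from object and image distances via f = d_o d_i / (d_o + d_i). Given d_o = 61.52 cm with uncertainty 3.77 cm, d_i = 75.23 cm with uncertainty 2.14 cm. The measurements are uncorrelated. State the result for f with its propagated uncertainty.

∂f/∂d_o = (d_i/(d_o+d_i))² = 0.303;  ∂f/∂d_i = (d_o/(d_o+d_i))² = 0.202
δf = √((∂f/∂d_o · δd_o)² + (∂f/∂d_i · δd_i)²) = √(1.30 + 0.188) = 1.22 cm
f = 33.84 cm.

33.84 ± 1.22 cm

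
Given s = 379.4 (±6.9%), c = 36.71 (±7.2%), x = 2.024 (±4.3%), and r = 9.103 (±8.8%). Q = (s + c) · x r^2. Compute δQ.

13400

Let u = s + c = 416.1. δu = √(δs² + δc²) = √(685 + 6.99) = 26.3, so δu/u = 0.0632.
Q is then a monomial in u, x, r:
δQ/Q = √((δu/u)² + (1·δx/x)² + (2·δr/r)²) = √(0.00400 + 0.00185 + 0.0310) = 0.192
Q = 69790, so δQ = 0.192 × 69790 = 13400.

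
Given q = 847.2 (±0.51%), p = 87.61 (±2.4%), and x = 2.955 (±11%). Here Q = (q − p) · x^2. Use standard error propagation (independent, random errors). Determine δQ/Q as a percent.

Let u = q − p = 759.6. δu = √(δq² + δp²) = √(18.7 + 4.42) = 4.81, so δu/u = 0.00633.
Q is then a monomial in u, x:
δQ/Q = √((δu/u)² + (2·δx/x)²) = √(4e-05 + 0.0484) = 0.220

22.0%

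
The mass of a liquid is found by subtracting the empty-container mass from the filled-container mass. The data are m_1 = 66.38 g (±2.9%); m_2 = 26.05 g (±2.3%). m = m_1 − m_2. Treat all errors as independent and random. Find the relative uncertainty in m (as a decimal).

0.0500

For a sum/difference, combine absolute errors in quadrature:
  (δm_1)² = 3.71;  (δm_2)² = 0.359
δm = √(4.06) = 2.02 g
m = 40.33 g, so δm/m = 2.02/40.33 = 0.0500.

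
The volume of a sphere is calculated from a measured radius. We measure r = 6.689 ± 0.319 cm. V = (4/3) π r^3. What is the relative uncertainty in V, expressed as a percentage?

For a monomial V ∝ r^3, fractional errors add in quadrature:
  (3·δr/r)² = (3×0.0477)² = 0.0205
δV/V = √(0.0205) = 0.143

14.3%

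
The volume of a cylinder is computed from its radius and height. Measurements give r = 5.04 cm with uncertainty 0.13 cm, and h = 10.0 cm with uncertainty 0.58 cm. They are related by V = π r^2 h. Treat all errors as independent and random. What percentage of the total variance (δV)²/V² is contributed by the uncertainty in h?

55.8%

(δV/V)² = (2·δr/r)² + (1·δh/h)²
  r term: (2×0.0258)² = 0.00266
  h term: (1×0.0580)² = 0.00336
Total = 0.00603. Share from h = 0.00336/0.00603 = 0.558.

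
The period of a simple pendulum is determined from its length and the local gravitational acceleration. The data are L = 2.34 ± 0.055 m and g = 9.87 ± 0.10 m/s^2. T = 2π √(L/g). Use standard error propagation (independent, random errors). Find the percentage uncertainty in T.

1.28%

Since T is a product/quotient, work with relative uncertainties:
  (½·δL/L)² = (0.5×0.0235)² = 0.000138;  (−½·δg/g)² = (-0.5×0.0101)² = 2.57e-05
δT/T = √(0.000164) = 0.0128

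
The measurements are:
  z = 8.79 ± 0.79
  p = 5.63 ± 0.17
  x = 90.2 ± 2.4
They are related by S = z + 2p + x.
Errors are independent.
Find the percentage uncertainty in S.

2.31%

Absolute uncertainties add in quadrature for a linear combination:
  (δz)² = 0.624;  (2·δp)² = 0.116;  (δx)² = 5.76
δS = √(6.50) = 2.55
S = 110, so δS/S = 2.55/110 = 0.0231.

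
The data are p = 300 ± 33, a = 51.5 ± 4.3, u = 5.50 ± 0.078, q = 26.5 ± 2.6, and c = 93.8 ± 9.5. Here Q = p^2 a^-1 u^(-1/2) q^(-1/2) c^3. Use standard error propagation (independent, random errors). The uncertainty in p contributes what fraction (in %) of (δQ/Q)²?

(δQ/Q)² = (2·δp/p)² + (-1·δa/a)² + (−½·δu/u)² + (−½·δq/q)² + (3·δc/c)²
  p term: (2×0.110)² = 0.0484
  a term: (-1×0.0835)² = 0.00697
  u term: (-0.5×0.0142)² = 5.03e-05
  q term: (-0.5×0.0981)² = 0.00241
  c term: (3×0.101)² = 0.0923
Total = 0.150. Share from p = 0.0484/0.150 = 0.322.

32.2%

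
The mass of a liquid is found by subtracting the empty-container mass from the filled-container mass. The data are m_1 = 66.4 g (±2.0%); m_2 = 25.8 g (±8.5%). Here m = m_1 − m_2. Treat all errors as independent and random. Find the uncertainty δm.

2.56 g

Absolute uncertainties add in quadrature for a linear combination:
  (δm_1)² = 1.76;  (δm_2)² = 4.81
δm = √(6.57) = 2.56 g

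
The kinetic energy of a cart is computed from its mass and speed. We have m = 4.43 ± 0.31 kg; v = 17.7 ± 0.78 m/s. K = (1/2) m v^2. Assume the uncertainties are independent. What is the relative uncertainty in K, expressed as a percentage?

11.3%

Products/powers → add relative errors in quadrature, weighted by exponent:
  (1·δm/m)² = (1×0.0700)² = 0.00490;  (2·δv/v)² = (2×0.0441)² = 0.00777
δK/K = √(0.0127) = 0.113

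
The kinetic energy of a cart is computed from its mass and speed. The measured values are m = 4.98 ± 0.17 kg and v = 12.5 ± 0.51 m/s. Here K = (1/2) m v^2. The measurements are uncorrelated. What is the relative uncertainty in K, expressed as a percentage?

8.85%

K is a product of powers, so relative uncertainties combine in quadrature:
  (1·δm/m)² = (1×0.0341)² = 0.00117;  (2·δv/v)² = (2×0.0408)² = 0.00666
δK/K = √(0.00782) = 0.0885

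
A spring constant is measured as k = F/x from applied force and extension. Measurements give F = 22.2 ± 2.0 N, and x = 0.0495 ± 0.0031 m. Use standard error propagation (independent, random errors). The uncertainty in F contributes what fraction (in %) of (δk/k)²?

67.4%

(δk/k)² = (1·δF/F)² + (-1·δx/x)²
  F term: (1×0.0901)² = 0.00812
  x term: (-1×0.0626)² = 0.00392
Total = 0.0120. Share from F = 0.00812/0.0120 = 0.674.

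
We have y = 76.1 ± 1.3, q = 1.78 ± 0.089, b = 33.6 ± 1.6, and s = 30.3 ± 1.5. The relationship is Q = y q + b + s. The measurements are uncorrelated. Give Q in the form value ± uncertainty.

199 ± 7.49

Let p = y·q = 135. δp/p = √((1·δy/y)² + (1·δq/q)²) = √(0.000292 + 0.00250) = 0.0528, so δp = 7.16.
Q = p + b + s: δQ = √(δp² + δb² + δs²) = √(51.2 + 2.56 + 2.25) = 7.49
Q = 199.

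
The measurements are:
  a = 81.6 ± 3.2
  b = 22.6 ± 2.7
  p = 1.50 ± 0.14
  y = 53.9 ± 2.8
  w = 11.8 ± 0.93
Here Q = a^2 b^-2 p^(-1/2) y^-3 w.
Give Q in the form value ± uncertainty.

0.000802 ± 0.000248

Since Q is a product/quotient, work with relative uncertainties:
  (2·δa/a)² = (2×0.0392)² = 0.00615;  (-2·δb/b)² = (-2×0.119)² = 0.0571;  (−½·δp/p)² = (-0.5×0.0933)² = 0.00218;  (-3·δy/y)² = (-3×0.0519)² = 0.0243;  (1·δw/w)² = (1×0.0788)² = 0.00621
δQ/Q = √(0.0959) = 0.310
Q = 0.000802, so δQ = 0.310 × 0.000802 = 0.000248.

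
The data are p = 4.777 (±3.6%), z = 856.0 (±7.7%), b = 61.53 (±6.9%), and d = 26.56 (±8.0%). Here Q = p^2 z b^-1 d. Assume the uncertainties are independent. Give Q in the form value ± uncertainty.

8432 ± 1260

Q is a product of powers, so relative uncertainties combine in quadrature:
  (2·δp/p)² = (2×0.0360)² = 0.00518;  (1·δz/z)² = (1×0.0770)² = 0.00593;  (-1·δb/b)² = (-1×0.0690)² = 0.00476;  (1·δd/d)² = (1×0.0800)² = 0.00640
δQ/Q = √(0.0223) = 0.149
Q = 8432, so δQ = 0.149 × 8432 = 1260.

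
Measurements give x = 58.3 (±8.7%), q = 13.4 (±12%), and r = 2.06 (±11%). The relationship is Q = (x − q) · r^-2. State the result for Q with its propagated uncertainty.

Let u = x − q = 44.9. δu = √(δx² + δq²) = √(25.7 + 2.59) = 5.32, so δu/u = 0.119.
Q is then a monomial in u, r:
δQ/Q = √((δu/u)² + (-2·δr/r)²) = √(0.0140 + 0.0484) = 0.250
Q = 10.6, so δQ = 0.250 × 10.6 = 2.64.

10.6 ± 2.64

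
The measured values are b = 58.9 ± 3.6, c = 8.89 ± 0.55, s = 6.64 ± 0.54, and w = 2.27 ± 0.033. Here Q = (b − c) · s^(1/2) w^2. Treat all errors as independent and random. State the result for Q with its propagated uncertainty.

664 ± 58.7

Let u = b − c = 50.0. δu = √(δb² + δc²) = √(13.0 + 0.303) = 3.64, so δu/u = 0.0728.
Q is then a monomial in u, s, w:
δQ/Q = √((δu/u)² + (½·δs/s)² + (2·δw/w)²) = √(0.00530 + 0.00165 + 0.000845) = 0.0883
Q = 664, so δQ = 0.0883 × 664 = 58.7.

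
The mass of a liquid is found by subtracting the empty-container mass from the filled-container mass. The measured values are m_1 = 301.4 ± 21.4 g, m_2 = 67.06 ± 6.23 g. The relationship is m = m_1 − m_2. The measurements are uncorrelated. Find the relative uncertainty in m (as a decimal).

For a sum/difference, combine absolute errors in quadrature:
  (δm_1)² = 458;  (δm_2)² = 38.8
δm = √(497) = 22.3 g
m = 234.3 g, so δm/m = 22.3/234.3 = 0.0951.

0.0951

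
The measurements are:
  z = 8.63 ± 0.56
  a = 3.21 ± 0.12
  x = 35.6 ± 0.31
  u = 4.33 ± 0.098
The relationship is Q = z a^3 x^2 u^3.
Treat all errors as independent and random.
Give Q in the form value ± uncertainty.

(2.94 ± 0.433) × 10^7

Each factor contributes (exponent × relative error)² to (δQ/Q)²:
  (1·δz/z)² = (1×0.0649)² = 0.00421;  (3·δa/a)² = (3×0.0374)² = 0.0126;  (2·δx/x)² = (2×0.00871)² = 0.000303;  (3·δu/u)² = (3×0.0226)² = 0.00461
δQ/Q = √(0.0217) = 0.147
Q = 2.94e+07, so δQ = 0.147 × 2.94e+07 = 4.33e+06.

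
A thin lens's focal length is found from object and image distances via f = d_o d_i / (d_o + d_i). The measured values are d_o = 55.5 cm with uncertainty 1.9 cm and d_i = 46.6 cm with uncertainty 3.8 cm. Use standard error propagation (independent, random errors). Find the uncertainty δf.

1.19 cm

∂f/∂d_o = (d_i/(d_o+d_i))² = 0.208;  ∂f/∂d_i = (d_o/(d_o+d_i))² = 0.295
δf = √((∂f/∂d_o · δd_o)² + (∂f/∂d_i · δd_i)²) = √(0.157 + 1.26) = 1.19 cm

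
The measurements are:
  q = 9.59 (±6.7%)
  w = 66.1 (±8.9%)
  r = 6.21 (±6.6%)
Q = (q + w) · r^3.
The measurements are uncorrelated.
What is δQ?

Let u = q + w = 75.7. δu = √(δq² + δw²) = √(0.413 + 34.6) = 5.92, so δu/u = 0.0782.
Q is then a monomial in u, r:
δQ/Q = √((δu/u)² + (3·δr/r)²) = √(0.00611 + 0.0392) = 0.213
Q = 18100, so δQ = 0.213 × 18100 = 3860.

3860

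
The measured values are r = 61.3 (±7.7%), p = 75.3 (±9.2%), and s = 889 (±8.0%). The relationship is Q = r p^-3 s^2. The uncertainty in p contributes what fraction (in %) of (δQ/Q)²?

(δQ/Q)² = (1·δr/r)² + (-3·δp/p)² + (2·δs/s)²
  r term: (1×0.0770)² = 0.00593
  p term: (-3×0.0920)² = 0.0762
  s term: (2×0.0800)² = 0.0256
Total = 0.108. Share from p = 0.0762/0.108 = 0.707.

70.7%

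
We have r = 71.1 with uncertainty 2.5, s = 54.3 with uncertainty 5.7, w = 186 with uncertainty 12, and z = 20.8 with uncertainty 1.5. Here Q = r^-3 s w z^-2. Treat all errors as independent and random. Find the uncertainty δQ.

1.41e-05

Each factor contributes (exponent × relative error)² to (δQ/Q)²:
  (-3·δr/r)² = (-3×0.0352)² = 0.0111;  (1·δs/s)² = (1×0.105)² = 0.0110;  (1·δw/w)² = (1×0.0645)² = 0.00416;  (-2·δz/z)² = (-2×0.0721)² = 0.0208
δQ/Q = √(0.0471) = 0.217
Q = 6.49e-05, so δQ = 0.217 × 6.49e-05 = 1.41e-05.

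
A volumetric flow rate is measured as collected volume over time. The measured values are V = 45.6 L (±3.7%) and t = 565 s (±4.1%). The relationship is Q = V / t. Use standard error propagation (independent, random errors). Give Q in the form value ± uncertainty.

0.0807 ± 0.00446 L/s

Q is a product of powers, so relative uncertainties combine in quadrature:
  (1·δV/V)² = (1×0.0370)² = 0.00137;  (-1·δt/t)² = (-1×0.0410)² = 0.00168
δQ/Q = √(0.00305) = 0.0552
Q = 0.0807 L/s, so δQ = 0.0552 × 0.0807 = 0.00446 L/s.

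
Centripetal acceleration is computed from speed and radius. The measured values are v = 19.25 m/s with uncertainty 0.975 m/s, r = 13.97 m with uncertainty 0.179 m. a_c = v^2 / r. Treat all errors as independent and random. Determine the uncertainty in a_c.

2.71 m/s^2

Each factor contributes (exponent × relative error)² to (δa_c/a_c)²:
  (2·δv/v)² = (2×0.0506)² = 0.0103;  (-1·δr/r)² = (-1×0.0128)² = 0.000164
δa_c/a_c = √(0.0104) = 0.102
a_c = 26.53 m/s^2, so δa_c = 0.102 × 26.53 = 2.71 m/s^2.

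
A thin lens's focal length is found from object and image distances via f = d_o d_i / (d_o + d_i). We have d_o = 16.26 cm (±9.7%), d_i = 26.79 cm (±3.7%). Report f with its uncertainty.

∂f/∂d_o = (d_i/(d_o+d_i))² = 0.387;  ∂f/∂d_i = (d_o/(d_o+d_i))² = 0.143
δf = √((∂f/∂d_o · δd_o)² + (∂f/∂d_i · δd_i)²) = √(0.373 + 0.0200) = 0.627 cm
f = 10.12 cm.

10.12 ± 0.627 cm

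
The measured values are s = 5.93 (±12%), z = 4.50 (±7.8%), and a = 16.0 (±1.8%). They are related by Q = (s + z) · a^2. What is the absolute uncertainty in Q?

Let u = s + z = 10.4. δu = √(δs² + δz²) = √(0.506 + 0.123) = 0.793, so δu/u = 0.0761.
Q is then a monomial in u, a:
δQ/Q = √((δu/u)² + (2·δa/a)²) = √(0.00579 + 0.00130) = 0.0842
Q = 2670, so δQ = 0.0842 × 2670 = 225.

225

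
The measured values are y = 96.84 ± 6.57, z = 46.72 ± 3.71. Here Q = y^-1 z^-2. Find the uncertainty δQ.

8.17e-07

Each factor contributes (exponent × relative error)² to (δQ/Q)²:
  (-1·δy/y)² = (-1×0.0678)² = 0.00460;  (-2·δz/z)² = (-2×0.0794)² = 0.0252
δQ/Q = √(0.0298) = 0.173
Q = 4.731e-06, so δQ = 0.173 × 4.731e-06 = 8.17e-07.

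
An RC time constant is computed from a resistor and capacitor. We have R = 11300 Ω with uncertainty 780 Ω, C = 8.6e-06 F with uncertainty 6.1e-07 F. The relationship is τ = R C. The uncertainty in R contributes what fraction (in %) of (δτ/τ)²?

(δτ/τ)² = (1·δR/R)² + (1·δC/C)²
  R term: (1×0.0690)² = 0.00476
  C term: (1×0.0709)² = 0.00503
Total = 0.00980. Share from R = 0.00476/0.00980 = 0.486.

48.6%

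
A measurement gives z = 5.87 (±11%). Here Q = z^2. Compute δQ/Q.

Each factor contributes (exponent × relative error)² to (δQ/Q)²:
  (2·δz/z)² = (2×0.110)² = 0.0484
δQ/Q = √(0.0484) = 0.220

0.220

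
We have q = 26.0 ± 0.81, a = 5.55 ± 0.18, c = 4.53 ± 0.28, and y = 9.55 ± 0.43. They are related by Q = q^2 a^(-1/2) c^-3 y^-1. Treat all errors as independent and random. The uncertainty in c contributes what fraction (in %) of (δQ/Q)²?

84.8%

(δQ/Q)² = (2·δq/q)² + (−½·δa/a)² + (-3·δc/c)² + (-1·δy/y)²
  q term: (2×0.0312)² = 0.00388
  a term: (-0.5×0.0324)² = 0.000263
  c term: (-3×0.0618)² = 0.0344
  y term: (-1×0.0450)² = 0.00203
Total = 0.0406. Share from c = 0.0344/0.0406 = 0.848.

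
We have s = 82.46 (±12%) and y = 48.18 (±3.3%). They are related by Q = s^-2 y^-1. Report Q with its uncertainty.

Products/powers → add relative errors in quadrature, weighted by exponent:
  (-2·δs/s)² = (-2×0.120)² = 0.0576;  (-1·δy/y)² = (-1×0.0330)² = 0.00109
δQ/Q = √(0.0587) = 0.242
Q = 3.052e-06, so δQ = 0.242 × 3.052e-06 = 7.39e-07.

(3.052 ± 0.739) × 10^-6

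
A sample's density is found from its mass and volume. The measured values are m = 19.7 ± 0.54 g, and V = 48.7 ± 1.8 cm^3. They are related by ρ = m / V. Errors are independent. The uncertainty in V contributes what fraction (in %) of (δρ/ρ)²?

(δρ/ρ)² = (1·δm/m)² + (-1·δV/V)²
  m term: (1×0.0274)² = 0.000751
  V term: (-1×0.0370)² = 0.00137
Total = 0.00212. Share from V = 0.00137/0.00212 = 0.645.

64.5%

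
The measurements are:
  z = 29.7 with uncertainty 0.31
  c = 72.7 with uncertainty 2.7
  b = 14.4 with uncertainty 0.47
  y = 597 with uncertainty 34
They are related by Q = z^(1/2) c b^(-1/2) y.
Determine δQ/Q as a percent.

7.01%

Each factor contributes (exponent × relative error)² to (δQ/Q)²:
  (½·δz/z)² = (0.5×0.0104)² = 2.72e-05;  (1·δc/c)² = (1×0.0371)² = 0.00138;  (−½·δb/b)² = (-0.5×0.0326)² = 0.000266;  (1·δy/y)² = (1×0.0570)² = 0.00324
δQ/Q = √(0.00492) = 0.0701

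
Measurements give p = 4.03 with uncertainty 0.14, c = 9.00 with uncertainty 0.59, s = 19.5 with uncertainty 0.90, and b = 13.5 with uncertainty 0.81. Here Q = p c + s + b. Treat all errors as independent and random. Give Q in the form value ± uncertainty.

69.3 ± 2.95

Let w = p·c = 36.3. δw/w = √((1·δp/p)² + (1·δc/c)²) = √(0.00121 + 0.00430) = 0.0742, so δw = 2.69.
Q = w + s + b: δQ = √(δw² + δs² + δb²) = √(7.24 + 0.810 + 0.656) = 2.95
Q = 69.3.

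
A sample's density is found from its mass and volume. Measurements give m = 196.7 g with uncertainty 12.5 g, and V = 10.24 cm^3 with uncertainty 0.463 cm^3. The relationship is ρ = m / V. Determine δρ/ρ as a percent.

ρ is a product of powers, so relative uncertainties combine in quadrature:
  (1·δm/m)² = (1×0.0635)² = 0.00404;  (-1·δV/V)² = (-1×0.0452)² = 0.00204
δρ/ρ = √(0.00608) = 0.0780

7.80%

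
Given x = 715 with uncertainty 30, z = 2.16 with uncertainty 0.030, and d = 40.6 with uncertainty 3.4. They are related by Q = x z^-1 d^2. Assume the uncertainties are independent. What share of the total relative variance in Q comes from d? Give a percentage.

93.5%

(δQ/Q)² = (1·δx/x)² + (-1·δz/z)² + (2·δd/d)²
  x term: (1×0.0420)² = 0.00176
  z term: (-1×0.0139)² = 0.000193
  d term: (2×0.0837)² = 0.0281
Total = 0.0300. Share from d = 0.0281/0.0300 = 0.935.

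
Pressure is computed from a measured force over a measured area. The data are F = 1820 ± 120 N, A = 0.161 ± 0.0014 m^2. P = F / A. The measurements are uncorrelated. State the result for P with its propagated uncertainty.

11300 ± 752 Pa

Since P is a product/quotient, work with relative uncertainties:
  (1·δF/F)² = (1×0.0659)² = 0.00435;  (-1·δA/A)² = (-1×0.00870)² = 7.56e-05
δP/P = √(0.00442) = 0.0665
P = 11300 Pa, so δP = 0.0665 × 11300 = 752 Pa.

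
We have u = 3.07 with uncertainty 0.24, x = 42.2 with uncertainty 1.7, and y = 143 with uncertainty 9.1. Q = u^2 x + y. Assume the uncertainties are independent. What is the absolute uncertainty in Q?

64.9

Let p = u^2·x = 398. δp/p = √((2·δu/u)² + (1·δx/x)²) = √(0.0244 + 0.00162) = 0.161, so δp = 64.2.
Q = p + y: δQ = √(δp² + δy²) = √(4120 + 82.8) = 64.9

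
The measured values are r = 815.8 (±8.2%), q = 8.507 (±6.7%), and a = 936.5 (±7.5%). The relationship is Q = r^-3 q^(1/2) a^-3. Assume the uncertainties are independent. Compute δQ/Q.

Products/powers → add relative errors in quadrature, weighted by exponent:
  (-3·δr/r)² = (-3×0.0820)² = 0.0605;  (½·δq/q)² = (0.5×0.0670)² = 0.00112;  (-3·δa/a)² = (-3×0.0750)² = 0.0506
δQ/Q = √(0.112) = 0.335

0.335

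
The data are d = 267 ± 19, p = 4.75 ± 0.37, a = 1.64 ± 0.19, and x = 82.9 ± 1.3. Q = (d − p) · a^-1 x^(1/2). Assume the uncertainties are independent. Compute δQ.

Let u = d − p = 262. δu = √(δd² + δp²) = √(361 + 0.137) = 19.0, so δu/u = 0.0725.
Q is then a monomial in u, a, x:
δQ/Q = √((δu/u)² + (-1·δa/a)² + (½·δx/x)²) = √(0.00525 + 0.0134 + 6.15e-05) = 0.137
Q = 1460, so δQ = 0.137 × 1460 = 199.

199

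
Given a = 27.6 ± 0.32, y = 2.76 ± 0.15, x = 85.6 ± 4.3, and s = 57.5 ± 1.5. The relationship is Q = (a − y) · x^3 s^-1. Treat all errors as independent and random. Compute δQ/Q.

Let u = a − y = 24.8. δu = √(δa² + δy²) = √(0.102 + 0.0225) = 0.353, so δu/u = 0.0142.
Q is then a monomial in u, x, s:
δQ/Q = √((δu/u)² + (3·δx/x)² + (-1·δs/s)²) = √(0.000202 + 0.0227 + 0.000681) = 0.154

0.154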